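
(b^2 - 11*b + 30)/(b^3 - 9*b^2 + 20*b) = (b - 6)/(b*(b - 4))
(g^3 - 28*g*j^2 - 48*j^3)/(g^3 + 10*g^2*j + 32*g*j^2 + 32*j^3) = (g - 6*j)/(g + 4*j)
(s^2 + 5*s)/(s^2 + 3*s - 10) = s/(s - 2)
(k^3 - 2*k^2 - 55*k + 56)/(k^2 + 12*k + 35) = (k^2 - 9*k + 8)/(k + 5)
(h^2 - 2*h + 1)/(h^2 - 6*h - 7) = (-h^2 + 2*h - 1)/(-h^2 + 6*h + 7)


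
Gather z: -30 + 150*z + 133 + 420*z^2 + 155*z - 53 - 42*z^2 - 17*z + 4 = 378*z^2 + 288*z + 54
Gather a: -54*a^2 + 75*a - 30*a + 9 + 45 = -54*a^2 + 45*a + 54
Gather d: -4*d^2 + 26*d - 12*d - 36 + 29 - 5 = -4*d^2 + 14*d - 12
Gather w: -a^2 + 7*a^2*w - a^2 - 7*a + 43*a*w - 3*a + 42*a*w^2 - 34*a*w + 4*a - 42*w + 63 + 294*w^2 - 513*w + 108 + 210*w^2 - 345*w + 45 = -2*a^2 - 6*a + w^2*(42*a + 504) + w*(7*a^2 + 9*a - 900) + 216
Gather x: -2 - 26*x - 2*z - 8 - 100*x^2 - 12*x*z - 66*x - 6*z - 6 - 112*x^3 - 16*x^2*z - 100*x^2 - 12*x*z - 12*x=-112*x^3 + x^2*(-16*z - 200) + x*(-24*z - 104) - 8*z - 16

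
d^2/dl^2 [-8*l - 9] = 0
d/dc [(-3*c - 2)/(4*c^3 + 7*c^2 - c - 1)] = (-12*c^3 - 21*c^2 + 3*c + (3*c + 2)*(12*c^2 + 14*c - 1) + 3)/(4*c^3 + 7*c^2 - c - 1)^2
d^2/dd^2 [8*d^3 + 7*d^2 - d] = 48*d + 14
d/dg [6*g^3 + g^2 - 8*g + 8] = 18*g^2 + 2*g - 8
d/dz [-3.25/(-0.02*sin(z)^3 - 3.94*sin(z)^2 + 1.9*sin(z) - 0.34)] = (-0.195*sin(z)^2 - 25.61*sin(z) + 6.175)*cos(z)/(0.02*sin(z)^3 + 3.94*sin(z)^2 - 1.9*sin(z) + 0.34)^2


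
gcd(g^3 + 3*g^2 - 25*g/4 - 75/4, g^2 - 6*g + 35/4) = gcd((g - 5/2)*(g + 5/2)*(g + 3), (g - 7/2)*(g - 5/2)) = g - 5/2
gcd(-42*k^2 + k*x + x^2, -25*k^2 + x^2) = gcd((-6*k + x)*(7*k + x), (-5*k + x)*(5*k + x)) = 1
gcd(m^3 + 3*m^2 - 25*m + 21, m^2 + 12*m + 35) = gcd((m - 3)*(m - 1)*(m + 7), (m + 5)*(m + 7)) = m + 7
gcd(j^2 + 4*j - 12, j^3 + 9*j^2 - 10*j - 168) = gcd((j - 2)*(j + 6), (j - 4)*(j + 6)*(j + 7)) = j + 6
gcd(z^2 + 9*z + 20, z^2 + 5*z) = z + 5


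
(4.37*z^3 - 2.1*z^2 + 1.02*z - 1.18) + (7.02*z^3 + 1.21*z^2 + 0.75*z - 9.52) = 11.39*z^3 - 0.89*z^2 + 1.77*z - 10.7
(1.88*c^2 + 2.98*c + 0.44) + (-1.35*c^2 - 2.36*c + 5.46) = 0.53*c^2 + 0.62*c + 5.9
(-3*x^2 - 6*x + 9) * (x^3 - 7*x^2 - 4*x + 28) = -3*x^5 + 15*x^4 + 63*x^3 - 123*x^2 - 204*x + 252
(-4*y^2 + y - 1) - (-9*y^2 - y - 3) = 5*y^2 + 2*y + 2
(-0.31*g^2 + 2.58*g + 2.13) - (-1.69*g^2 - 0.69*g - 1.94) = 1.38*g^2 + 3.27*g + 4.07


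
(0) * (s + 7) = 0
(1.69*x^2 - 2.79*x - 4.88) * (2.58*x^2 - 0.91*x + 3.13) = 4.3602*x^4 - 8.7361*x^3 - 4.7618*x^2 - 4.2919*x - 15.2744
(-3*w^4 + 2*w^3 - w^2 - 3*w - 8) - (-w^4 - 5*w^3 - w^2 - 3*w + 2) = -2*w^4 + 7*w^3 - 10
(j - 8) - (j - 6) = -2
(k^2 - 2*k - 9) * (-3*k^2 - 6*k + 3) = -3*k^4 + 42*k^2 + 48*k - 27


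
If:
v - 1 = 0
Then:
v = 1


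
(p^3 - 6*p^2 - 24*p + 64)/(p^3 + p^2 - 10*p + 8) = (p - 8)/(p - 1)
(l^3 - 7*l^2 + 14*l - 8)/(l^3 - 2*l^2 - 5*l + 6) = (l^2 - 6*l + 8)/(l^2 - l - 6)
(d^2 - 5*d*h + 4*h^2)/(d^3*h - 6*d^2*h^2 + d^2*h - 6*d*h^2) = (d^2 - 5*d*h + 4*h^2)/(d*h*(d^2 - 6*d*h + d - 6*h))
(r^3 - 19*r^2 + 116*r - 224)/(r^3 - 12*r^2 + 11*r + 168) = (r - 4)/(r + 3)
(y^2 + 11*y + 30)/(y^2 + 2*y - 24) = (y + 5)/(y - 4)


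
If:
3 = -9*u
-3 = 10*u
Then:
No Solution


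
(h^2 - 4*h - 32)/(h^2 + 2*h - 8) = (h - 8)/(h - 2)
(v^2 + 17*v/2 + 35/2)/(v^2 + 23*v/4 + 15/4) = 2*(2*v + 7)/(4*v + 3)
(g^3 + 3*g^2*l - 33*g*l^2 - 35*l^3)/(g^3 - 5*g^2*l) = 1 + 8*l/g + 7*l^2/g^2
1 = 1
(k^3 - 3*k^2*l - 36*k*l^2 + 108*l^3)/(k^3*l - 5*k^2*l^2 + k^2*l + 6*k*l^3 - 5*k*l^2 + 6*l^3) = (k^2 - 36*l^2)/(l*(k^2 - 2*k*l + k - 2*l))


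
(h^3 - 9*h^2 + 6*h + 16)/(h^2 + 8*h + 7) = (h^2 - 10*h + 16)/(h + 7)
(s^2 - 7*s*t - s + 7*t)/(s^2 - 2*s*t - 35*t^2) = (s - 1)/(s + 5*t)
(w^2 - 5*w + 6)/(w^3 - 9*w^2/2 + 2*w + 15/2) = 2*(w - 2)/(2*w^2 - 3*w - 5)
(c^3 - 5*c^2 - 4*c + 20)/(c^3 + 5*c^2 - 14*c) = (c^2 - 3*c - 10)/(c*(c + 7))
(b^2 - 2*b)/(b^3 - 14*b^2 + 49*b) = (b - 2)/(b^2 - 14*b + 49)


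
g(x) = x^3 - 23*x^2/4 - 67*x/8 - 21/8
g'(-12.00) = 561.62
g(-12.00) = -2458.12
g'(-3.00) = 53.12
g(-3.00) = -56.25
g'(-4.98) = 123.30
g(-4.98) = -227.03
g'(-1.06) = 7.19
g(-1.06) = -1.40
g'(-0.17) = -6.33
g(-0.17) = -1.37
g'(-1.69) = 19.63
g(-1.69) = -9.72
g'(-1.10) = 7.90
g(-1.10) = -1.70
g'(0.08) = -9.28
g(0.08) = -3.33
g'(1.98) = -19.38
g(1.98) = -33.99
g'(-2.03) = 27.33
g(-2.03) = -17.68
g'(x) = 3*x^2 - 23*x/2 - 67/8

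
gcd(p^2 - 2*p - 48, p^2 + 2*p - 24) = p + 6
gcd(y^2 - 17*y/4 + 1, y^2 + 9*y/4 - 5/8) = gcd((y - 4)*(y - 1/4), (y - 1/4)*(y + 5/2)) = y - 1/4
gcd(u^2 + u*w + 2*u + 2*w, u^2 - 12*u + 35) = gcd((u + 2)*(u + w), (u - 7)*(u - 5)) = 1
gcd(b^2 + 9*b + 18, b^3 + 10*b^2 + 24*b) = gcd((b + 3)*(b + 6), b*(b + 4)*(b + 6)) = b + 6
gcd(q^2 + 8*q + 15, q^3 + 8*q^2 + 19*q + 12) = q + 3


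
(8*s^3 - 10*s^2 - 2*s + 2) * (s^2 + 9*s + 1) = 8*s^5 + 62*s^4 - 84*s^3 - 26*s^2 + 16*s + 2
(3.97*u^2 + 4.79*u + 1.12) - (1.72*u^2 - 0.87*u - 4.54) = 2.25*u^2 + 5.66*u + 5.66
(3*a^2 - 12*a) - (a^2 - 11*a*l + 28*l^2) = 2*a^2 + 11*a*l - 12*a - 28*l^2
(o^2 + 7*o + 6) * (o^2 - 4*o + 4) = o^4 + 3*o^3 - 18*o^2 + 4*o + 24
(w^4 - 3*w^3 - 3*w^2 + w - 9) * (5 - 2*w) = -2*w^5 + 11*w^4 - 9*w^3 - 17*w^2 + 23*w - 45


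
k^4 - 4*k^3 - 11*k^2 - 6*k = k*(k - 6)*(k + 1)^2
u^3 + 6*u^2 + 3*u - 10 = (u - 1)*(u + 2)*(u + 5)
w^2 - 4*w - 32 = (w - 8)*(w + 4)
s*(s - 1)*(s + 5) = s^3 + 4*s^2 - 5*s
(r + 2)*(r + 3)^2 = r^3 + 8*r^2 + 21*r + 18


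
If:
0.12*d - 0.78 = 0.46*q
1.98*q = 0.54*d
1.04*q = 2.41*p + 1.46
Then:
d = -143.00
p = -17.44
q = -39.00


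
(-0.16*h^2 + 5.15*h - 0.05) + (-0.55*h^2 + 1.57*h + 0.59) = -0.71*h^2 + 6.72*h + 0.54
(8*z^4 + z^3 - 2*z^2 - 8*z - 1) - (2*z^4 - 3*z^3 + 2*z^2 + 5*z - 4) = 6*z^4 + 4*z^3 - 4*z^2 - 13*z + 3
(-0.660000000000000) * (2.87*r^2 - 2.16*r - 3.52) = -1.8942*r^2 + 1.4256*r + 2.3232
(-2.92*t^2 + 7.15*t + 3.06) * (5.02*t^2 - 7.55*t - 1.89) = -14.6584*t^4 + 57.939*t^3 - 33.1025*t^2 - 36.6165*t - 5.7834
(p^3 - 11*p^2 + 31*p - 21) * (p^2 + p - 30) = p^5 - 10*p^4 - 10*p^3 + 340*p^2 - 951*p + 630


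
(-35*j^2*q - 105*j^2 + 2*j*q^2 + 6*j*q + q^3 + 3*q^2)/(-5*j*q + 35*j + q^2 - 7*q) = (7*j*q + 21*j + q^2 + 3*q)/(q - 7)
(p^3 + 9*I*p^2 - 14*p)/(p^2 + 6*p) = (p^2 + 9*I*p - 14)/(p + 6)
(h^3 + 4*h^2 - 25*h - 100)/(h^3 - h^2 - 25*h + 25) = (h + 4)/(h - 1)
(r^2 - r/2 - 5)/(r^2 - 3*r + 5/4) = 2*(r + 2)/(2*r - 1)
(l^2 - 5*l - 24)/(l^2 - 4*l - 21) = (l - 8)/(l - 7)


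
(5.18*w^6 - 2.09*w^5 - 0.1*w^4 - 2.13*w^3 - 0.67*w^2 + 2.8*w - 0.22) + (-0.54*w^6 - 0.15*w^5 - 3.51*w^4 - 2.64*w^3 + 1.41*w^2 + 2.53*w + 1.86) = 4.64*w^6 - 2.24*w^5 - 3.61*w^4 - 4.77*w^3 + 0.74*w^2 + 5.33*w + 1.64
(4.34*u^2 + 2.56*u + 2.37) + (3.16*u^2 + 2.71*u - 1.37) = 7.5*u^2 + 5.27*u + 1.0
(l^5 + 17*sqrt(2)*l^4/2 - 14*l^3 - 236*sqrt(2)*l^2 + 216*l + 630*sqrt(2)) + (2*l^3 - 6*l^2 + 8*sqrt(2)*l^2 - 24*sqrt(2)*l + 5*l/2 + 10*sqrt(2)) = l^5 + 17*sqrt(2)*l^4/2 - 12*l^3 - 228*sqrt(2)*l^2 - 6*l^2 - 24*sqrt(2)*l + 437*l/2 + 640*sqrt(2)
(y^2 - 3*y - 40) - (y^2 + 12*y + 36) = -15*y - 76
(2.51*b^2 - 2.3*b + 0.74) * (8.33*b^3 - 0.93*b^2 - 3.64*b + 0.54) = 20.9083*b^5 - 21.4933*b^4 - 0.8332*b^3 + 9.0392*b^2 - 3.9356*b + 0.3996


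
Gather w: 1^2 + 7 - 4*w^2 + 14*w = -4*w^2 + 14*w + 8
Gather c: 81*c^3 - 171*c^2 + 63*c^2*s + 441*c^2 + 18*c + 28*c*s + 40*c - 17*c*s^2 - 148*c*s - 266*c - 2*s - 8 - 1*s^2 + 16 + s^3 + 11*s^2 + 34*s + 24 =81*c^3 + c^2*(63*s + 270) + c*(-17*s^2 - 120*s - 208) + s^3 + 10*s^2 + 32*s + 32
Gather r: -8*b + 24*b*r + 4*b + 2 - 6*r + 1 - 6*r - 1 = -4*b + r*(24*b - 12) + 2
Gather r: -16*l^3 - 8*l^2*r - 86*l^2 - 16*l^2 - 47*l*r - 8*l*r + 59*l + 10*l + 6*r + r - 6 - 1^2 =-16*l^3 - 102*l^2 + 69*l + r*(-8*l^2 - 55*l + 7) - 7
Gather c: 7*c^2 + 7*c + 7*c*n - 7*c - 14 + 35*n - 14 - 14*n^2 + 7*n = 7*c^2 + 7*c*n - 14*n^2 + 42*n - 28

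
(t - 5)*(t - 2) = t^2 - 7*t + 10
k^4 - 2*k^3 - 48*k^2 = k^2*(k - 8)*(k + 6)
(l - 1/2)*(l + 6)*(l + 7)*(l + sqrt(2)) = l^4 + sqrt(2)*l^3 + 25*l^3/2 + 25*sqrt(2)*l^2/2 + 71*l^2/2 - 21*l + 71*sqrt(2)*l/2 - 21*sqrt(2)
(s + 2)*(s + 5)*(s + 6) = s^3 + 13*s^2 + 52*s + 60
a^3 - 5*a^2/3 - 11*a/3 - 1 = (a - 3)*(a + 1/3)*(a + 1)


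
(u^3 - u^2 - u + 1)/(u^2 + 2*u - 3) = (u^2 - 1)/(u + 3)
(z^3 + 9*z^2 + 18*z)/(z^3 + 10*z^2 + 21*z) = (z + 6)/(z + 7)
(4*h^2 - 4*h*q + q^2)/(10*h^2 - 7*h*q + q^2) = (-2*h + q)/(-5*h + q)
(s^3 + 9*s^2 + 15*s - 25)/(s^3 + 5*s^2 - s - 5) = (s + 5)/(s + 1)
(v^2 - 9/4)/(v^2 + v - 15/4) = (2*v + 3)/(2*v + 5)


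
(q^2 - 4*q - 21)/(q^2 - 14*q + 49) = (q + 3)/(q - 7)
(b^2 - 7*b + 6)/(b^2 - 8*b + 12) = (b - 1)/(b - 2)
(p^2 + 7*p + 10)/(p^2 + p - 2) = (p + 5)/(p - 1)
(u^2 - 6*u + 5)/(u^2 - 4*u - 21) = (-u^2 + 6*u - 5)/(-u^2 + 4*u + 21)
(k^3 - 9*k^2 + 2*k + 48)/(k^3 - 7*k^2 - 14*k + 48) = (k^2 - k - 6)/(k^2 + k - 6)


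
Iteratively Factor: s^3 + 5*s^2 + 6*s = (s)*(s^2 + 5*s + 6) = s*(s + 3)*(s + 2)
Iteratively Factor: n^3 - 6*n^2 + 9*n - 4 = (n - 4)*(n^2 - 2*n + 1) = (n - 4)*(n - 1)*(n - 1)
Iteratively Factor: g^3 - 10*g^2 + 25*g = (g)*(g^2 - 10*g + 25) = g*(g - 5)*(g - 5)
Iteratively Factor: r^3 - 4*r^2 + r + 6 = (r + 1)*(r^2 - 5*r + 6) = (r - 3)*(r + 1)*(r - 2)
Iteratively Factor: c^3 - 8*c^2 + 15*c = (c)*(c^2 - 8*c + 15) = c*(c - 3)*(c - 5)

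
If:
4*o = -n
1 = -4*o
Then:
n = 1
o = -1/4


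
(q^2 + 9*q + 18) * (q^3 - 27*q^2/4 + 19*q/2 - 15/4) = q^5 + 9*q^4/4 - 133*q^3/4 - 159*q^2/4 + 549*q/4 - 135/2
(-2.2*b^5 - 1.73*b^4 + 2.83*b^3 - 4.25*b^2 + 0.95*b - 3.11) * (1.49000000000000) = -3.278*b^5 - 2.5777*b^4 + 4.2167*b^3 - 6.3325*b^2 + 1.4155*b - 4.6339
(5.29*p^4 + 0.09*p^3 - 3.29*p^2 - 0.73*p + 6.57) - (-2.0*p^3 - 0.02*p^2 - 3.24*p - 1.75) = 5.29*p^4 + 2.09*p^3 - 3.27*p^2 + 2.51*p + 8.32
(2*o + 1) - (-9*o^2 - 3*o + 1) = 9*o^2 + 5*o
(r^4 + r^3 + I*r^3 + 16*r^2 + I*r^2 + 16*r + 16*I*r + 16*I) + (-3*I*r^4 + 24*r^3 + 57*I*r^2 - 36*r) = r^4 - 3*I*r^4 + 25*r^3 + I*r^3 + 16*r^2 + 58*I*r^2 - 20*r + 16*I*r + 16*I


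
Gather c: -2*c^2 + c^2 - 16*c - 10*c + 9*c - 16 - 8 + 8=-c^2 - 17*c - 16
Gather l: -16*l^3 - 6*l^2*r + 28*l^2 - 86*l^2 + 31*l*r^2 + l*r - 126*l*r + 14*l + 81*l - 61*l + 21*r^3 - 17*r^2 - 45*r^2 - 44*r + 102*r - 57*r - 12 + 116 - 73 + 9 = -16*l^3 + l^2*(-6*r - 58) + l*(31*r^2 - 125*r + 34) + 21*r^3 - 62*r^2 + r + 40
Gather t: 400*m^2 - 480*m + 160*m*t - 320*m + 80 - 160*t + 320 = 400*m^2 - 800*m + t*(160*m - 160) + 400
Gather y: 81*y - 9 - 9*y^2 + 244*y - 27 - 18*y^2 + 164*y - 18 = -27*y^2 + 489*y - 54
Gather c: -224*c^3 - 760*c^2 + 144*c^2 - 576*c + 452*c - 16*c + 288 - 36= -224*c^3 - 616*c^2 - 140*c + 252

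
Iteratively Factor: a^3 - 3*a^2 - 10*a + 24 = (a + 3)*(a^2 - 6*a + 8) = (a - 2)*(a + 3)*(a - 4)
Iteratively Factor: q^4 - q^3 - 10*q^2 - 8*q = (q)*(q^3 - q^2 - 10*q - 8) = q*(q + 2)*(q^2 - 3*q - 4) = q*(q - 4)*(q + 2)*(q + 1)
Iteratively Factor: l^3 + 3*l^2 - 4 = (l + 2)*(l^2 + l - 2) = (l - 1)*(l + 2)*(l + 2)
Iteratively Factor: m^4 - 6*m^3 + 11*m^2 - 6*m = (m - 3)*(m^3 - 3*m^2 + 2*m) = m*(m - 3)*(m^2 - 3*m + 2) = m*(m - 3)*(m - 1)*(m - 2)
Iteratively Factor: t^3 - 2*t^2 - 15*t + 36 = (t + 4)*(t^2 - 6*t + 9) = (t - 3)*(t + 4)*(t - 3)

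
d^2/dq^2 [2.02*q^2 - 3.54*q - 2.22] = 4.04000000000000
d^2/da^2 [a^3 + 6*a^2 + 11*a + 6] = 6*a + 12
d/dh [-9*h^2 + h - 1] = 1 - 18*h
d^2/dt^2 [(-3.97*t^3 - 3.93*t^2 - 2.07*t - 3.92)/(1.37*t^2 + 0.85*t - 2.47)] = (-1.4210854715202e-14*t^4 - 31.222212*t^3 - 73.9269600000001*t^2 - 214.740516*t - 88.83918)/(2.571353*t^6 + 4.786095*t^5 - 10.938354*t^4 - 16.643765*t^3 + 19.720974*t^2 + 15.557295*t - 15.069223)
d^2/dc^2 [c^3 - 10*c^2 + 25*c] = 6*c - 20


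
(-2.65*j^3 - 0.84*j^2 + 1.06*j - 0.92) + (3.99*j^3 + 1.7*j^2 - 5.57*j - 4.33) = 1.34*j^3 + 0.86*j^2 - 4.51*j - 5.25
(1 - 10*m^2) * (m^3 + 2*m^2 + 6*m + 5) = -10*m^5 - 20*m^4 - 59*m^3 - 48*m^2 + 6*m + 5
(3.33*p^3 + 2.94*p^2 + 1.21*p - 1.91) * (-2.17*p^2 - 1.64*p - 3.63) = -7.2261*p^5 - 11.841*p^4 - 19.5352*p^3 - 8.5119*p^2 - 1.2599*p + 6.9333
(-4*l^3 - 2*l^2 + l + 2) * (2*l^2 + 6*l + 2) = -8*l^5 - 28*l^4 - 18*l^3 + 6*l^2 + 14*l + 4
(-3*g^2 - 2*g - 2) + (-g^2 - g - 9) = -4*g^2 - 3*g - 11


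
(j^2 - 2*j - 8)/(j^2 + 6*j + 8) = (j - 4)/(j + 4)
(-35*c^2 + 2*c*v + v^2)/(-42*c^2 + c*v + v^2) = (-5*c + v)/(-6*c + v)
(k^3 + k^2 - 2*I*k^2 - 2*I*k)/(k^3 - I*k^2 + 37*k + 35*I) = k*(k^2 + k - 2*I*k - 2*I)/(k^3 - I*k^2 + 37*k + 35*I)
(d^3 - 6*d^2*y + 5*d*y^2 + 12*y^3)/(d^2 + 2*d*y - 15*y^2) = (d^2 - 3*d*y - 4*y^2)/(d + 5*y)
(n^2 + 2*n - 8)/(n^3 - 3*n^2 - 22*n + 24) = (n - 2)/(n^2 - 7*n + 6)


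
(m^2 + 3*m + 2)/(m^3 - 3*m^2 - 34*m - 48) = (m + 1)/(m^2 - 5*m - 24)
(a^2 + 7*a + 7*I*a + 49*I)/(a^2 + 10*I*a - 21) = (a + 7)/(a + 3*I)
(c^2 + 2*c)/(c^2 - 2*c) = (c + 2)/(c - 2)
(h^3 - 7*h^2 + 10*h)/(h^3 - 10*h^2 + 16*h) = (h - 5)/(h - 8)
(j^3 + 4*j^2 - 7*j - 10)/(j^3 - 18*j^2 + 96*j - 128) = (j^2 + 6*j + 5)/(j^2 - 16*j + 64)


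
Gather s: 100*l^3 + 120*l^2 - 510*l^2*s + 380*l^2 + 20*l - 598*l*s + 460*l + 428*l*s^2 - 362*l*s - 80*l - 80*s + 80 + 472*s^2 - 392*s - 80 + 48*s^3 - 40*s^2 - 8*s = 100*l^3 + 500*l^2 + 400*l + 48*s^3 + s^2*(428*l + 432) + s*(-510*l^2 - 960*l - 480)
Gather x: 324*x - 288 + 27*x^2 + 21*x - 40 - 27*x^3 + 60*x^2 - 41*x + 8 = -27*x^3 + 87*x^2 + 304*x - 320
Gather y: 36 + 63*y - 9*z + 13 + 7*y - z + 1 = 70*y - 10*z + 50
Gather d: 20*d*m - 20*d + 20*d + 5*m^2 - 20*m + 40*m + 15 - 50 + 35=20*d*m + 5*m^2 + 20*m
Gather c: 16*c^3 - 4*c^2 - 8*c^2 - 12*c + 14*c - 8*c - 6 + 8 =16*c^3 - 12*c^2 - 6*c + 2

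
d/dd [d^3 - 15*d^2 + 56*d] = 3*d^2 - 30*d + 56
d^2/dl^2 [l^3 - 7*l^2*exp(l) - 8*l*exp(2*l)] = -7*l^2*exp(l) - 32*l*exp(2*l) - 28*l*exp(l) + 6*l - 32*exp(2*l) - 14*exp(l)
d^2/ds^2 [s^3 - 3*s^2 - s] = 6*s - 6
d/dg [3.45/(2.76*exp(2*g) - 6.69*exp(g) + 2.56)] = (23.0805 - 19.044*exp(g))*exp(g)/(2.76*exp(2*g) - 6.69*exp(g) + 2.56)^2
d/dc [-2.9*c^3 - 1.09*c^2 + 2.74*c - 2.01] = -8.7*c^2 - 2.18*c + 2.74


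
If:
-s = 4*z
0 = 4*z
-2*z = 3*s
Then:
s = 0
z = 0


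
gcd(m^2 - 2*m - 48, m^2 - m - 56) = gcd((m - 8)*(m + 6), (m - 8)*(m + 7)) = m - 8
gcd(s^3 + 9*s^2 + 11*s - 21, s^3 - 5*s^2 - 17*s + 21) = s^2 + 2*s - 3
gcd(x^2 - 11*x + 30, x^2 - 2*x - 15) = x - 5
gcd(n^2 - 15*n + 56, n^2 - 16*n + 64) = n - 8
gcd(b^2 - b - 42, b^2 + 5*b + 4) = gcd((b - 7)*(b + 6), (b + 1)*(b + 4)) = 1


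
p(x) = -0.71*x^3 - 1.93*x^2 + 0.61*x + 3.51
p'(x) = -2.13*x^2 - 3.86*x + 0.61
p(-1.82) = 0.29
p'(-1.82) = 0.58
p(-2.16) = 0.34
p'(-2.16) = -0.99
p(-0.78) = 2.20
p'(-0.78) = 2.32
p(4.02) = -71.35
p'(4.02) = -49.33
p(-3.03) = 3.69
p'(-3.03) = -7.25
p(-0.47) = 2.87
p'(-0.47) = 1.95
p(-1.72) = 0.36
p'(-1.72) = 0.95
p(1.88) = -6.88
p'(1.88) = -14.18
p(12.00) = -1493.97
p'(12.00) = -352.43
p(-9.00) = 359.28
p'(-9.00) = -137.18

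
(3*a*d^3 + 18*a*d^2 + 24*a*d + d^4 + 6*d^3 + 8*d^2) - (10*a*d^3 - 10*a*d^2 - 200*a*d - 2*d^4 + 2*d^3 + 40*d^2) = -7*a*d^3 + 28*a*d^2 + 224*a*d + 3*d^4 + 4*d^3 - 32*d^2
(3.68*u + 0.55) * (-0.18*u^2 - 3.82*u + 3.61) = -0.6624*u^3 - 14.1566*u^2 + 11.1838*u + 1.9855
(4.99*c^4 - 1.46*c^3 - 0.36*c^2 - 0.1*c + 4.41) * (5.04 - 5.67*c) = -28.2933*c^5 + 33.4278*c^4 - 5.3172*c^3 - 1.2474*c^2 - 25.5087*c + 22.2264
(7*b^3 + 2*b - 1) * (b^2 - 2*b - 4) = 7*b^5 - 14*b^4 - 26*b^3 - 5*b^2 - 6*b + 4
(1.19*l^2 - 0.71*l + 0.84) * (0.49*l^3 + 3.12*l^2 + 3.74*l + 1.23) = 0.5831*l^5 + 3.3649*l^4 + 2.647*l^3 + 1.4291*l^2 + 2.2683*l + 1.0332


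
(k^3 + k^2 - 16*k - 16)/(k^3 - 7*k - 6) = (k^2 - 16)/(k^2 - k - 6)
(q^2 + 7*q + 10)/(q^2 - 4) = (q + 5)/(q - 2)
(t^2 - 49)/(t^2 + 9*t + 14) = (t - 7)/(t + 2)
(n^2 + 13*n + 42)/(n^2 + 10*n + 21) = (n + 6)/(n + 3)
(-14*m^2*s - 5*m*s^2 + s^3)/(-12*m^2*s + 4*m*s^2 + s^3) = (-14*m^2 - 5*m*s + s^2)/(-12*m^2 + 4*m*s + s^2)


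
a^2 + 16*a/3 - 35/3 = (a - 5/3)*(a + 7)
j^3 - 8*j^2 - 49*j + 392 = (j - 8)*(j - 7)*(j + 7)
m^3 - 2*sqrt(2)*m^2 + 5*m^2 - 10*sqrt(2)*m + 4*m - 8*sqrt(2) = (m + 1)*(m + 4)*(m - 2*sqrt(2))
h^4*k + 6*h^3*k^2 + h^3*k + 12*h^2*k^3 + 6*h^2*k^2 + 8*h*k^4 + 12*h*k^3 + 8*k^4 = (h + 2*k)^3*(h*k + k)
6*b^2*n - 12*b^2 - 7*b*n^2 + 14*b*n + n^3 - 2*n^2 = (-6*b + n)*(-b + n)*(n - 2)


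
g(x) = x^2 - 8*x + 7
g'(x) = 2*x - 8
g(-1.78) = 24.41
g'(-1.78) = -11.56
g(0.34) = 4.40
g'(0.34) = -7.32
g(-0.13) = 8.06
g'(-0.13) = -8.26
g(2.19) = -5.72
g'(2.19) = -3.62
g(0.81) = 1.18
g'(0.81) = -6.38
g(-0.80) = 14.04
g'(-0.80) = -9.60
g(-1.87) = 25.46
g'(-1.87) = -11.74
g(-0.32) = 9.66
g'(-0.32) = -8.64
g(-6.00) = 91.00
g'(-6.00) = -20.00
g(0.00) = 7.00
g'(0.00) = -8.00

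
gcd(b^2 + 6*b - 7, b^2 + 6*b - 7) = b^2 + 6*b - 7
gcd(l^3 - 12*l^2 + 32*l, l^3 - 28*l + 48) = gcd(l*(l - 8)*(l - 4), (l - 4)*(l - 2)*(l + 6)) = l - 4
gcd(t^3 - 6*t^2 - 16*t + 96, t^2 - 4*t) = t - 4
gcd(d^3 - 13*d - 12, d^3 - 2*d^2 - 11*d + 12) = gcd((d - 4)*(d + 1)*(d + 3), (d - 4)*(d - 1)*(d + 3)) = d^2 - d - 12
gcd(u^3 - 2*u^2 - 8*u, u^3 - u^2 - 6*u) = u^2 + 2*u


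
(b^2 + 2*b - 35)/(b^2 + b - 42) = (b - 5)/(b - 6)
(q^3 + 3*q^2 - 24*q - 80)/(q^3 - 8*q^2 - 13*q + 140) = (q + 4)/(q - 7)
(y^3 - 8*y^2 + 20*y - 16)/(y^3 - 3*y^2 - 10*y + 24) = (y - 2)/(y + 3)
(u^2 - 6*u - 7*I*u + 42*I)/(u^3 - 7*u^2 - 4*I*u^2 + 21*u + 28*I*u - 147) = (u - 6)/(u^2 + u*(-7 + 3*I) - 21*I)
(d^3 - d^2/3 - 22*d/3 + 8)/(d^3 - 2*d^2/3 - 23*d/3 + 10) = (3*d - 4)/(3*d - 5)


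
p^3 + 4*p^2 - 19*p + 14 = (p - 2)*(p - 1)*(p + 7)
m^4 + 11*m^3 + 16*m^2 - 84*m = m*(m - 2)*(m + 6)*(m + 7)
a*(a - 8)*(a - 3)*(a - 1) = a^4 - 12*a^3 + 35*a^2 - 24*a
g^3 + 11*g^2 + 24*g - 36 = (g - 1)*(g + 6)^2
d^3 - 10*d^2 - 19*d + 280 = (d - 8)*(d - 7)*(d + 5)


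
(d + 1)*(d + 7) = d^2 + 8*d + 7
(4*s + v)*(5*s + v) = 20*s^2 + 9*s*v + v^2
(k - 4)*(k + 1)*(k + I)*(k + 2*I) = k^4 - 3*k^3 + 3*I*k^3 - 6*k^2 - 9*I*k^2 + 6*k - 12*I*k + 8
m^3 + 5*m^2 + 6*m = m*(m + 2)*(m + 3)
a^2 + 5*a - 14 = (a - 2)*(a + 7)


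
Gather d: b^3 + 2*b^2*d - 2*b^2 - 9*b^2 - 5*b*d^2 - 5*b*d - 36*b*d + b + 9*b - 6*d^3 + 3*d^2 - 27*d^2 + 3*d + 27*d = b^3 - 11*b^2 + 10*b - 6*d^3 + d^2*(-5*b - 24) + d*(2*b^2 - 41*b + 30)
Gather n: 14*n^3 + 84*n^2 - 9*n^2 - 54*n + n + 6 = 14*n^3 + 75*n^2 - 53*n + 6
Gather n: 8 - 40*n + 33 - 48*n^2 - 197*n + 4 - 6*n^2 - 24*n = -54*n^2 - 261*n + 45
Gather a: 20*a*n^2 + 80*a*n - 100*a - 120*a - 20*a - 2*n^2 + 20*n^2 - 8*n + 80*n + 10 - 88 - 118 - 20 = a*(20*n^2 + 80*n - 240) + 18*n^2 + 72*n - 216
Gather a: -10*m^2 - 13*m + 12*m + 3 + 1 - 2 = -10*m^2 - m + 2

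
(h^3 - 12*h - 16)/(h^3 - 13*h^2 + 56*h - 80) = (h^2 + 4*h + 4)/(h^2 - 9*h + 20)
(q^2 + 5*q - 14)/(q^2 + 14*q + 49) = (q - 2)/(q + 7)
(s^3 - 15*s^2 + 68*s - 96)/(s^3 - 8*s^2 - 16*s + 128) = (s - 3)/(s + 4)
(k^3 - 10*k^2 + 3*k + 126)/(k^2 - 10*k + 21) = (k^2 - 3*k - 18)/(k - 3)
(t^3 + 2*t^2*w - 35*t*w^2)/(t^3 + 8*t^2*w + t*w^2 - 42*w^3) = t*(t - 5*w)/(t^2 + t*w - 6*w^2)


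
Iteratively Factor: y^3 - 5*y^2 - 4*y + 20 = (y + 2)*(y^2 - 7*y + 10) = (y - 2)*(y + 2)*(y - 5)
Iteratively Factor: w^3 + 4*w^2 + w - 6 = (w + 2)*(w^2 + 2*w - 3) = (w + 2)*(w + 3)*(w - 1)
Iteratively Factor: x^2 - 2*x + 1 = (x - 1)*(x - 1)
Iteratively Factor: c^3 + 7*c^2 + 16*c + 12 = (c + 3)*(c^2 + 4*c + 4) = (c + 2)*(c + 3)*(c + 2)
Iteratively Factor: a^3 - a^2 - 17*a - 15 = (a + 1)*(a^2 - 2*a - 15) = (a + 1)*(a + 3)*(a - 5)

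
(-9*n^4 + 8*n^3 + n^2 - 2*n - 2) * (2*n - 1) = -18*n^5 + 25*n^4 - 6*n^3 - 5*n^2 - 2*n + 2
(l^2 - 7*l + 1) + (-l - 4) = l^2 - 8*l - 3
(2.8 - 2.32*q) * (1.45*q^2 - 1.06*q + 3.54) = -3.364*q^3 + 6.5192*q^2 - 11.1808*q + 9.912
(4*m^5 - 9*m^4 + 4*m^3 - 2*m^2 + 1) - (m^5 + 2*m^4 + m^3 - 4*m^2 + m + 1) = 3*m^5 - 11*m^4 + 3*m^3 + 2*m^2 - m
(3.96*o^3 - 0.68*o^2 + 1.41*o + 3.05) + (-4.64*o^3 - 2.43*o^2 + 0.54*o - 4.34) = -0.68*o^3 - 3.11*o^2 + 1.95*o - 1.29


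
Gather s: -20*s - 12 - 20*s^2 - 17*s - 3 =-20*s^2 - 37*s - 15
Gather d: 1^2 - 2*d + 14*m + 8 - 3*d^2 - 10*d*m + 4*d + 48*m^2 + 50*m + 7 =-3*d^2 + d*(2 - 10*m) + 48*m^2 + 64*m + 16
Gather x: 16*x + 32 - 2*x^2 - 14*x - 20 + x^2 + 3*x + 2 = -x^2 + 5*x + 14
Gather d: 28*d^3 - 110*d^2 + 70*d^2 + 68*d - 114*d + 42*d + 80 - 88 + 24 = 28*d^3 - 40*d^2 - 4*d + 16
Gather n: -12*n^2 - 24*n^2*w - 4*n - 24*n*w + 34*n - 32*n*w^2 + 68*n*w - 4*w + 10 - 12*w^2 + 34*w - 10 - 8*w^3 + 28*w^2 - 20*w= n^2*(-24*w - 12) + n*(-32*w^2 + 44*w + 30) - 8*w^3 + 16*w^2 + 10*w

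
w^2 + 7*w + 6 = (w + 1)*(w + 6)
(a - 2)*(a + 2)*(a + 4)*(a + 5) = a^4 + 9*a^3 + 16*a^2 - 36*a - 80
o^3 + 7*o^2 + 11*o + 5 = (o + 1)^2*(o + 5)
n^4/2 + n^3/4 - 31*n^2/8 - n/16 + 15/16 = (n/2 + 1/4)*(n - 5/2)*(n - 1/2)*(n + 3)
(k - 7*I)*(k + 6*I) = k^2 - I*k + 42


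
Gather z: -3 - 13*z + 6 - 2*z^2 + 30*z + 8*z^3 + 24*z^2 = 8*z^3 + 22*z^2 + 17*z + 3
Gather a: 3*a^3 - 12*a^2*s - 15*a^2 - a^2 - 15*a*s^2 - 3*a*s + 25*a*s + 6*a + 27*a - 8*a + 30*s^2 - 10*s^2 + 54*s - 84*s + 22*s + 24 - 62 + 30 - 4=3*a^3 + a^2*(-12*s - 16) + a*(-15*s^2 + 22*s + 25) + 20*s^2 - 8*s - 12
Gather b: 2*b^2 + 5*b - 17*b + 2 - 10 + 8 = 2*b^2 - 12*b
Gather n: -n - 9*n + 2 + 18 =20 - 10*n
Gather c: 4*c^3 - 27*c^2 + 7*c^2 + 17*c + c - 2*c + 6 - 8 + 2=4*c^3 - 20*c^2 + 16*c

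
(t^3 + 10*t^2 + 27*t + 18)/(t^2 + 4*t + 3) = t + 6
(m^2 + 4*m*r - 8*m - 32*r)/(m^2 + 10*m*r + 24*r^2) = (m - 8)/(m + 6*r)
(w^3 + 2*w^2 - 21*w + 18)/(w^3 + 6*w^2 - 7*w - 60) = (w^2 + 5*w - 6)/(w^2 + 9*w + 20)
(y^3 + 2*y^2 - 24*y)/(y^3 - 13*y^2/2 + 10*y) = 2*(y + 6)/(2*y - 5)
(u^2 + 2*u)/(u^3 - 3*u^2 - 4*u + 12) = u/(u^2 - 5*u + 6)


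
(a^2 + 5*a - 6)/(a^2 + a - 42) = (a^2 + 5*a - 6)/(a^2 + a - 42)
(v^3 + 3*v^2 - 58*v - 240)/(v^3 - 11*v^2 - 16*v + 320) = (v + 6)/(v - 8)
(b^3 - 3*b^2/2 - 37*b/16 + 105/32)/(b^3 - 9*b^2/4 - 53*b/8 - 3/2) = (16*b^2 - 48*b + 35)/(4*(4*b^2 - 15*b - 4))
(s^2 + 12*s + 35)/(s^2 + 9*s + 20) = (s + 7)/(s + 4)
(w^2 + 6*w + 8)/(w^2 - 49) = (w^2 + 6*w + 8)/(w^2 - 49)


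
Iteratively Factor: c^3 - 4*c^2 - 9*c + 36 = (c + 3)*(c^2 - 7*c + 12) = (c - 4)*(c + 3)*(c - 3)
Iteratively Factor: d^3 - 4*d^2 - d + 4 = (d - 1)*(d^2 - 3*d - 4) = (d - 4)*(d - 1)*(d + 1)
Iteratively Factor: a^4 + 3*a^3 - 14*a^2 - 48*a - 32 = (a + 4)*(a^3 - a^2 - 10*a - 8) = (a - 4)*(a + 4)*(a^2 + 3*a + 2) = (a - 4)*(a + 1)*(a + 4)*(a + 2)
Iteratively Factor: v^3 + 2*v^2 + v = (v)*(v^2 + 2*v + 1) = v*(v + 1)*(v + 1)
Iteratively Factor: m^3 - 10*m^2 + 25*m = (m)*(m^2 - 10*m + 25) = m*(m - 5)*(m - 5)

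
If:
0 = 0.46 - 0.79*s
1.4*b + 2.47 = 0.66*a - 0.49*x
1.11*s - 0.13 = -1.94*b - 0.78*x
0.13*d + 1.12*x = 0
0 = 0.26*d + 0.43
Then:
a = 3.16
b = -0.34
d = -1.65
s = 0.58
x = 0.19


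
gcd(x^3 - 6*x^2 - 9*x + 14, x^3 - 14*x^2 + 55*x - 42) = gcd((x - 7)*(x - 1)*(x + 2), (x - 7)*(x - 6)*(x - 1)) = x^2 - 8*x + 7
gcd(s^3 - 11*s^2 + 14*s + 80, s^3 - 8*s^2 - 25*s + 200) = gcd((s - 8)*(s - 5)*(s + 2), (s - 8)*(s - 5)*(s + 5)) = s^2 - 13*s + 40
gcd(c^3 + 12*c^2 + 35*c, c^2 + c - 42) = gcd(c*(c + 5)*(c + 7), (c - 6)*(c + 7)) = c + 7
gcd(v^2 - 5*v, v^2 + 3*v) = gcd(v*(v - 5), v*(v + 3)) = v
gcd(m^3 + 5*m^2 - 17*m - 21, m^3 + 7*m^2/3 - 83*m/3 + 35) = m^2 + 4*m - 21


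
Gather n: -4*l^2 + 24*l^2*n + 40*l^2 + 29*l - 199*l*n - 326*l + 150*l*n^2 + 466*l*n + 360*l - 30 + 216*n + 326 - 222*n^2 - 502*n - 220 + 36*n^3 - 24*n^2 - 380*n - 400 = 36*l^2 + 63*l + 36*n^3 + n^2*(150*l - 246) + n*(24*l^2 + 267*l - 666) - 324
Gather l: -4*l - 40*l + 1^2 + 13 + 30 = 44 - 44*l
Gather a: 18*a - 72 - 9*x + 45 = 18*a - 9*x - 27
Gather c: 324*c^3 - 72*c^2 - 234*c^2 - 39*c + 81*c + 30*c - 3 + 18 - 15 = 324*c^3 - 306*c^2 + 72*c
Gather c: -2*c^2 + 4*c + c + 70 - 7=-2*c^2 + 5*c + 63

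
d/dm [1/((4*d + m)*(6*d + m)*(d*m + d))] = (-(4*d + m)*(6*d + m) - (4*d + m)*(m + 1) - (6*d + m)*(m + 1))/(d*(4*d + m)^2*(6*d + m)^2*(m + 1)^2)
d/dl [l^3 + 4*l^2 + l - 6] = 3*l^2 + 8*l + 1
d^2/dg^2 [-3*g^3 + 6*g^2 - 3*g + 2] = 12 - 18*g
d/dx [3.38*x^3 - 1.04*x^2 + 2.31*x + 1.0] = 10.14*x^2 - 2.08*x + 2.31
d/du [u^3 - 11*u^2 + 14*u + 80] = 3*u^2 - 22*u + 14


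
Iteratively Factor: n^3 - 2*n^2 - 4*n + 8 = (n - 2)*(n^2 - 4) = (n - 2)*(n + 2)*(n - 2)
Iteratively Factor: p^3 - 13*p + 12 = (p + 4)*(p^2 - 4*p + 3) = (p - 3)*(p + 4)*(p - 1)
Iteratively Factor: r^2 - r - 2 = (r + 1)*(r - 2)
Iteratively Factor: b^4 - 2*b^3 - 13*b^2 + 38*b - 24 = (b - 2)*(b^3 - 13*b + 12) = (b - 3)*(b - 2)*(b^2 + 3*b - 4) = (b - 3)*(b - 2)*(b + 4)*(b - 1)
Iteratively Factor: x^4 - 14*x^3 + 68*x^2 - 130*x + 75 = (x - 5)*(x^3 - 9*x^2 + 23*x - 15) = (x - 5)*(x - 1)*(x^2 - 8*x + 15) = (x - 5)^2*(x - 1)*(x - 3)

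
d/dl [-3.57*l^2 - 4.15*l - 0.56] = -7.14*l - 4.15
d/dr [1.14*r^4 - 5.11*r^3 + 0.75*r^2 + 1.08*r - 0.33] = 4.56*r^3 - 15.33*r^2 + 1.5*r + 1.08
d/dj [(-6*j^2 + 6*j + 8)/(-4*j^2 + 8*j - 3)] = 2*(-12*j^2 + 50*j - 41)/(16*j^4 - 64*j^3 + 88*j^2 - 48*j + 9)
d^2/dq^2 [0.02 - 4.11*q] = 0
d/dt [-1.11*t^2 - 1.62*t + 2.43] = -2.22*t - 1.62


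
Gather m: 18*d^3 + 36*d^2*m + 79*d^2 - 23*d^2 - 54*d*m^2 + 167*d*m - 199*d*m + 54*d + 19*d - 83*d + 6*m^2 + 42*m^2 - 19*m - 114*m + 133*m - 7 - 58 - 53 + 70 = 18*d^3 + 56*d^2 - 10*d + m^2*(48 - 54*d) + m*(36*d^2 - 32*d) - 48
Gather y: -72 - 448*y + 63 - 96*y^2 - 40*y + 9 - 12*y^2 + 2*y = -108*y^2 - 486*y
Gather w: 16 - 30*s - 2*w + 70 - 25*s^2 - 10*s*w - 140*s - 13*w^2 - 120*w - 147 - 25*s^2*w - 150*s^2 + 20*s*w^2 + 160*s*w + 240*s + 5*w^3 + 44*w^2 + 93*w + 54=-175*s^2 + 70*s + 5*w^3 + w^2*(20*s + 31) + w*(-25*s^2 + 150*s - 29) - 7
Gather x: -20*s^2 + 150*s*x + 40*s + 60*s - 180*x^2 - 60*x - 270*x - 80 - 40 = -20*s^2 + 100*s - 180*x^2 + x*(150*s - 330) - 120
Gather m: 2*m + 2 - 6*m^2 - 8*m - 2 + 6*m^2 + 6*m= 0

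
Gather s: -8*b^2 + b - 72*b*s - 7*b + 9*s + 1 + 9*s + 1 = -8*b^2 - 6*b + s*(18 - 72*b) + 2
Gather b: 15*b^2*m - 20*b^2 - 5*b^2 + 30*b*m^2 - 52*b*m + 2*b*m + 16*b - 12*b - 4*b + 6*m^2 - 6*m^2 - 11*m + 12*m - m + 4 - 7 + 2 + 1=b^2*(15*m - 25) + b*(30*m^2 - 50*m)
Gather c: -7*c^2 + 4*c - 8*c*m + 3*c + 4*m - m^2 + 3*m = -7*c^2 + c*(7 - 8*m) - m^2 + 7*m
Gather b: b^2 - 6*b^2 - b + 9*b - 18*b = -5*b^2 - 10*b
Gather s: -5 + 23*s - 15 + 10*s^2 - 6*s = 10*s^2 + 17*s - 20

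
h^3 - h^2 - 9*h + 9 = (h - 3)*(h - 1)*(h + 3)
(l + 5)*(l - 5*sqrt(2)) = l^2 - 5*sqrt(2)*l + 5*l - 25*sqrt(2)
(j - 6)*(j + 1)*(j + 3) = j^3 - 2*j^2 - 21*j - 18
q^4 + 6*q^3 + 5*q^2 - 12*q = q*(q - 1)*(q + 3)*(q + 4)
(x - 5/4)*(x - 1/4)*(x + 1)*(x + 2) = x^4 + 3*x^3/2 - 35*x^2/16 - 33*x/16 + 5/8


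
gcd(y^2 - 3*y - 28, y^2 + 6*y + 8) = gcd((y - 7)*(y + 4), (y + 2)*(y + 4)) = y + 4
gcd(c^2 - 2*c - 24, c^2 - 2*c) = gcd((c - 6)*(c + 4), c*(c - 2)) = 1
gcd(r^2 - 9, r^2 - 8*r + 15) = r - 3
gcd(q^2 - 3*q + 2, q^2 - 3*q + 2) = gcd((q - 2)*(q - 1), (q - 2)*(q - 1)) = q^2 - 3*q + 2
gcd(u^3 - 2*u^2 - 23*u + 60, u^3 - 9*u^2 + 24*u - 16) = u - 4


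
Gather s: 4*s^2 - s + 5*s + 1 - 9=4*s^2 + 4*s - 8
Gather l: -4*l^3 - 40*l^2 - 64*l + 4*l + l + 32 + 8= -4*l^3 - 40*l^2 - 59*l + 40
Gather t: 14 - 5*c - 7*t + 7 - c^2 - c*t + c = -c^2 - 4*c + t*(-c - 7) + 21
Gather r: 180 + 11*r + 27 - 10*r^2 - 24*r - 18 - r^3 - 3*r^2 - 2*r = -r^3 - 13*r^2 - 15*r + 189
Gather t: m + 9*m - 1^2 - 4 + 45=10*m + 40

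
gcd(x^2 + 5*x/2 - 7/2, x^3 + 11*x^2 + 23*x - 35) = x - 1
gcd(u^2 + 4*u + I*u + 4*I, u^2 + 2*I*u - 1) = u + I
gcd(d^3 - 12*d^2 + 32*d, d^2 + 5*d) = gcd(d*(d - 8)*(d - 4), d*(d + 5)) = d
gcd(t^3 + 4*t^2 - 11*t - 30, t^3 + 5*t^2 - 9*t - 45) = t^2 + 2*t - 15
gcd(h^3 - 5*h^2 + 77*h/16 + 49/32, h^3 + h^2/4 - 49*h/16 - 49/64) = h^2 - 3*h/2 - 7/16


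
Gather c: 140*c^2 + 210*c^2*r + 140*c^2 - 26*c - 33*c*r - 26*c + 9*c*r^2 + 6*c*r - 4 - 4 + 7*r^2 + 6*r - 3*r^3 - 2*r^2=c^2*(210*r + 280) + c*(9*r^2 - 27*r - 52) - 3*r^3 + 5*r^2 + 6*r - 8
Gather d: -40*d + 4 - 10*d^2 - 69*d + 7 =-10*d^2 - 109*d + 11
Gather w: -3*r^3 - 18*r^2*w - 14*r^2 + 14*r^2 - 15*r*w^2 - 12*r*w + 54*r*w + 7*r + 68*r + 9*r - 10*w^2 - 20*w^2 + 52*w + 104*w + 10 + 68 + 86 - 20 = -3*r^3 + 84*r + w^2*(-15*r - 30) + w*(-18*r^2 + 42*r + 156) + 144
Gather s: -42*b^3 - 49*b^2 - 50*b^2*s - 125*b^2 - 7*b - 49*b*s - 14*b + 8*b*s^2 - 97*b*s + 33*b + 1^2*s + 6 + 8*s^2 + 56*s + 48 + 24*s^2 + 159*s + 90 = -42*b^3 - 174*b^2 + 12*b + s^2*(8*b + 32) + s*(-50*b^2 - 146*b + 216) + 144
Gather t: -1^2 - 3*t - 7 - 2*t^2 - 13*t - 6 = -2*t^2 - 16*t - 14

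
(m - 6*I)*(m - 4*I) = m^2 - 10*I*m - 24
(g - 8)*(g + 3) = g^2 - 5*g - 24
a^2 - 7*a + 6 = (a - 6)*(a - 1)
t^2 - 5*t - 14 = (t - 7)*(t + 2)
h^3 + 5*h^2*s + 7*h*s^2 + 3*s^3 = (h + s)^2*(h + 3*s)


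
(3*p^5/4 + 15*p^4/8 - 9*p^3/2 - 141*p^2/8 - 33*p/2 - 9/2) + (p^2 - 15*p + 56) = 3*p^5/4 + 15*p^4/8 - 9*p^3/2 - 133*p^2/8 - 63*p/2 + 103/2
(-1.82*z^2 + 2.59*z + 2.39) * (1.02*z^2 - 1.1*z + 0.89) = -1.8564*z^4 + 4.6438*z^3 - 2.031*z^2 - 0.323900000000001*z + 2.1271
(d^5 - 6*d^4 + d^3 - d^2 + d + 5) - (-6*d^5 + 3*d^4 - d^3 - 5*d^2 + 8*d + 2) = 7*d^5 - 9*d^4 + 2*d^3 + 4*d^2 - 7*d + 3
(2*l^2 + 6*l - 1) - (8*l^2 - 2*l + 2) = -6*l^2 + 8*l - 3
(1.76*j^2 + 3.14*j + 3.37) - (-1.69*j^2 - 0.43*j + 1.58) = 3.45*j^2 + 3.57*j + 1.79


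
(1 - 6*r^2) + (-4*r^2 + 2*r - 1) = -10*r^2 + 2*r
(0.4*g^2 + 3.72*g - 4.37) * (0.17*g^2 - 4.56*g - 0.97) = 0.068*g^4 - 1.1916*g^3 - 18.0941*g^2 + 16.3188*g + 4.2389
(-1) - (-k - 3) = k + 2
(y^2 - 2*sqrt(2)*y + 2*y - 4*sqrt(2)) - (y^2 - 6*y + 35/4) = -2*sqrt(2)*y + 8*y - 35/4 - 4*sqrt(2)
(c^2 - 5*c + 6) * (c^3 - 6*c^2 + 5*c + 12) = c^5 - 11*c^4 + 41*c^3 - 49*c^2 - 30*c + 72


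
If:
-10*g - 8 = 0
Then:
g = -4/5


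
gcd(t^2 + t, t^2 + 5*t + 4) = t + 1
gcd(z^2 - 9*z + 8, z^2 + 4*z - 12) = 1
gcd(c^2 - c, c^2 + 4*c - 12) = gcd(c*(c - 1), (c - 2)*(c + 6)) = 1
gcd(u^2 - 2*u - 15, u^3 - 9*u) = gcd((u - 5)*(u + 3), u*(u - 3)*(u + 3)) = u + 3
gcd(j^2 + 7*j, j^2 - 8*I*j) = j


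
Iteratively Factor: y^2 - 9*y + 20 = (y - 4)*(y - 5)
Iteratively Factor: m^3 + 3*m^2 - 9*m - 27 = (m - 3)*(m^2 + 6*m + 9) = (m - 3)*(m + 3)*(m + 3)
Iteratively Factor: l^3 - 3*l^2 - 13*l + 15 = (l - 5)*(l^2 + 2*l - 3) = (l - 5)*(l + 3)*(l - 1)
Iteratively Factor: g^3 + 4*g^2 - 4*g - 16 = (g + 2)*(g^2 + 2*g - 8) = (g + 2)*(g + 4)*(g - 2)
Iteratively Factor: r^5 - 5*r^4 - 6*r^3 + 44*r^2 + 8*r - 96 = (r + 2)*(r^4 - 7*r^3 + 8*r^2 + 28*r - 48) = (r - 2)*(r + 2)*(r^3 - 5*r^2 - 2*r + 24) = (r - 4)*(r - 2)*(r + 2)*(r^2 - r - 6) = (r - 4)*(r - 2)*(r + 2)^2*(r - 3)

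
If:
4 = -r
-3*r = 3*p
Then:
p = 4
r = -4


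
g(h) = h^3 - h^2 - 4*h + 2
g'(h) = 3*h^2 - 2*h - 4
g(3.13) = 10.35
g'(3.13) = 19.13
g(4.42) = 51.13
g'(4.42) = 45.77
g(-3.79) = -51.64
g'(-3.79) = 46.67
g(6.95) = 261.60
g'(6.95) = 127.01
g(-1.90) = -0.87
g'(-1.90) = 10.63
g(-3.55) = -41.14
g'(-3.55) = 40.91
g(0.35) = 0.52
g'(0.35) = -4.33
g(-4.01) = -62.52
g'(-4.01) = 52.26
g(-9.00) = -772.00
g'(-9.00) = 257.00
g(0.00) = 2.00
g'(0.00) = -4.00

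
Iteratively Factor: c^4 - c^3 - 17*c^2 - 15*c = (c - 5)*(c^3 + 4*c^2 + 3*c) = (c - 5)*(c + 1)*(c^2 + 3*c) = c*(c - 5)*(c + 1)*(c + 3)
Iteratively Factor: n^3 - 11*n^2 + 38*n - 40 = (n - 5)*(n^2 - 6*n + 8) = (n - 5)*(n - 4)*(n - 2)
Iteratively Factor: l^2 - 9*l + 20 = (l - 5)*(l - 4)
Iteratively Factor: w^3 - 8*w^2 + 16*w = (w)*(w^2 - 8*w + 16) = w*(w - 4)*(w - 4)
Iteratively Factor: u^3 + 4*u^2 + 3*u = (u)*(u^2 + 4*u + 3) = u*(u + 3)*(u + 1)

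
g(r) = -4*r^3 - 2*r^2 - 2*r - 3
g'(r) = -12*r^2 - 4*r - 2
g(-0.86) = -0.21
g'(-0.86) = -7.44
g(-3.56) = 159.24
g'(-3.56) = -139.84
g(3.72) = -244.03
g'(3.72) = -182.94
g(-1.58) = 10.94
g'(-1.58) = -25.64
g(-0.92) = 0.26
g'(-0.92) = -8.48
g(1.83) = -37.87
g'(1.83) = -49.51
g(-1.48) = 8.55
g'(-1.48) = -22.36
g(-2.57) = 56.83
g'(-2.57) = -70.98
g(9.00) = -3099.00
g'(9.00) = -1010.00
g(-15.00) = 13077.00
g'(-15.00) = -2642.00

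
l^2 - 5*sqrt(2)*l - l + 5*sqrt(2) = (l - 1)*(l - 5*sqrt(2))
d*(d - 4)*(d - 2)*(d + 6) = d^4 - 28*d^2 + 48*d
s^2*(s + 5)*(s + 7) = s^4 + 12*s^3 + 35*s^2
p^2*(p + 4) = p^3 + 4*p^2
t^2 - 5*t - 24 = (t - 8)*(t + 3)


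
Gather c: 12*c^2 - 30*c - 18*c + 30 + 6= 12*c^2 - 48*c + 36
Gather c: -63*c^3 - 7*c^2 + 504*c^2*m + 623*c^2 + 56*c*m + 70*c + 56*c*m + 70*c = -63*c^3 + c^2*(504*m + 616) + c*(112*m + 140)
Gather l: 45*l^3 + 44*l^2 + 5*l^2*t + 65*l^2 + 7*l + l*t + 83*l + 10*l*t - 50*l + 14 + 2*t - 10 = 45*l^3 + l^2*(5*t + 109) + l*(11*t + 40) + 2*t + 4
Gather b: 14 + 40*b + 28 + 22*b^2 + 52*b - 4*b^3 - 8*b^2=-4*b^3 + 14*b^2 + 92*b + 42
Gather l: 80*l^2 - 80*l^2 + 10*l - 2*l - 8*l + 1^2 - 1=0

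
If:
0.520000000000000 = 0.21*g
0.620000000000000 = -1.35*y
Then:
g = 2.48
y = -0.46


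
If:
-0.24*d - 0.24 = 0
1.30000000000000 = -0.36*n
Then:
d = -1.00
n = -3.61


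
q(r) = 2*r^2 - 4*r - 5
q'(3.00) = 8.00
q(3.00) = 1.00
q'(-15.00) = -64.00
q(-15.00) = 505.00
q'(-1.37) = -9.48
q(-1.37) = 4.23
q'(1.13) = 0.52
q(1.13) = -6.97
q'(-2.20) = -12.80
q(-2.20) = 13.48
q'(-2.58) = -14.32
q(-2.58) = 18.63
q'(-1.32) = -9.28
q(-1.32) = 3.76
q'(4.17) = 12.68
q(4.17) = 13.10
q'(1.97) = 3.88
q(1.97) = -5.12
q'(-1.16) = -8.64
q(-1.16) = 2.33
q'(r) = 4*r - 4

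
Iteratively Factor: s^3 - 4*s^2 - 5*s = (s - 5)*(s^2 + s) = s*(s - 5)*(s + 1)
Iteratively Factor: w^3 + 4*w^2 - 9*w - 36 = (w + 4)*(w^2 - 9) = (w + 3)*(w + 4)*(w - 3)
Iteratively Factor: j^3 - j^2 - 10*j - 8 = (j - 4)*(j^2 + 3*j + 2) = (j - 4)*(j + 2)*(j + 1)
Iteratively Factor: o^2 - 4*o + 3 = (o - 1)*(o - 3)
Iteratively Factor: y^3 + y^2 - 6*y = (y)*(y^2 + y - 6) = y*(y - 2)*(y + 3)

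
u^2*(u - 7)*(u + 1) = u^4 - 6*u^3 - 7*u^2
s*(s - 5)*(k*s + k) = k*s^3 - 4*k*s^2 - 5*k*s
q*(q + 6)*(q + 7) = q^3 + 13*q^2 + 42*q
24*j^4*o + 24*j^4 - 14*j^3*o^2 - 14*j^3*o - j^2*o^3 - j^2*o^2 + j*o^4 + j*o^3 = (-3*j + o)*(-2*j + o)*(4*j + o)*(j*o + j)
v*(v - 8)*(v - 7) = v^3 - 15*v^2 + 56*v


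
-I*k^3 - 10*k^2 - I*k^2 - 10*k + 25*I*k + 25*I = (k - 5*I)^2*(-I*k - I)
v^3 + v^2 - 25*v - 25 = (v - 5)*(v + 1)*(v + 5)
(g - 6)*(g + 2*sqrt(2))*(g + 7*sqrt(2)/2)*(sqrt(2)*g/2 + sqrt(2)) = sqrt(2)*g^4/2 - 2*sqrt(2)*g^3 + 11*g^3/2 - 22*g^2 + sqrt(2)*g^2 - 66*g - 28*sqrt(2)*g - 84*sqrt(2)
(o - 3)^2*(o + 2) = o^3 - 4*o^2 - 3*o + 18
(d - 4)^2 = d^2 - 8*d + 16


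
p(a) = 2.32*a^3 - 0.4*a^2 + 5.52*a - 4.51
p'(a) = 6.96*a^2 - 0.8*a + 5.52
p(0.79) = 0.75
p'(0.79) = 9.23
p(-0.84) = -10.80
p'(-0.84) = 11.10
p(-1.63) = -24.62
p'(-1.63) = 25.32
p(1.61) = 13.02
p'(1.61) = 22.27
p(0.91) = 1.93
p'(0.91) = 10.56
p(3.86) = 144.27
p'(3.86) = 106.13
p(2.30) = 34.30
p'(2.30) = 40.50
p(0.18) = -3.52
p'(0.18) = 5.60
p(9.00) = 1704.05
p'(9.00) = 562.08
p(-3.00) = -87.31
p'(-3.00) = 70.56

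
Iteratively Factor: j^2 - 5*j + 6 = (j - 2)*(j - 3)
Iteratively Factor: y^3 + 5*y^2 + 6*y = (y + 2)*(y^2 + 3*y) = y*(y + 2)*(y + 3)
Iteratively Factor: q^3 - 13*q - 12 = (q + 3)*(q^2 - 3*q - 4) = (q - 4)*(q + 3)*(q + 1)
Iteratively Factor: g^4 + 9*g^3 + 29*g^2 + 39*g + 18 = (g + 2)*(g^3 + 7*g^2 + 15*g + 9) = (g + 1)*(g + 2)*(g^2 + 6*g + 9) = (g + 1)*(g + 2)*(g + 3)*(g + 3)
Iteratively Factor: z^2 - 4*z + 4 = (z - 2)*(z - 2)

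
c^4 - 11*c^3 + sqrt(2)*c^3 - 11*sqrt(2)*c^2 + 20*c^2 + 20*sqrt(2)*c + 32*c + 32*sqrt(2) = (c - 8)*(c - 4)*(sqrt(2)*c/2 + 1)*(sqrt(2)*c + sqrt(2))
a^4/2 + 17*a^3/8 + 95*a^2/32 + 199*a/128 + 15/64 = (a/2 + 1)*(a + 1/4)*(a + 3/4)*(a + 5/4)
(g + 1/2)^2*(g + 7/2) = g^3 + 9*g^2/2 + 15*g/4 + 7/8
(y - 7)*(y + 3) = y^2 - 4*y - 21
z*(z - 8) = z^2 - 8*z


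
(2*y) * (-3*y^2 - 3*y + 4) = -6*y^3 - 6*y^2 + 8*y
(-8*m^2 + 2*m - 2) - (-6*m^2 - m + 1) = -2*m^2 + 3*m - 3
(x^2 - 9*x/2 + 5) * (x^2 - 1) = x^4 - 9*x^3/2 + 4*x^2 + 9*x/2 - 5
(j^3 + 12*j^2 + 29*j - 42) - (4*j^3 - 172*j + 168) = -3*j^3 + 12*j^2 + 201*j - 210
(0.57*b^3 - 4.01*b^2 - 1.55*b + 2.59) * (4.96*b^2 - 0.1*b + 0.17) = 2.8272*b^5 - 19.9466*b^4 - 7.1901*b^3 + 12.3197*b^2 - 0.5225*b + 0.4403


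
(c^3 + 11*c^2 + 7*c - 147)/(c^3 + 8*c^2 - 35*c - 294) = (c - 3)/(c - 6)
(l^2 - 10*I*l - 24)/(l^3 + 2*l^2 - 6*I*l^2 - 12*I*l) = (l - 4*I)/(l*(l + 2))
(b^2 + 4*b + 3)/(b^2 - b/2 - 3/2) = 2*(b + 3)/(2*b - 3)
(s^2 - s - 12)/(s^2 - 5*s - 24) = (s - 4)/(s - 8)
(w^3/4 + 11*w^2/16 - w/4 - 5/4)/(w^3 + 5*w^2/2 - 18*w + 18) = (4*w^3 + 11*w^2 - 4*w - 20)/(8*(2*w^3 + 5*w^2 - 36*w + 36))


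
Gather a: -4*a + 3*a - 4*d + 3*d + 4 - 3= -a - d + 1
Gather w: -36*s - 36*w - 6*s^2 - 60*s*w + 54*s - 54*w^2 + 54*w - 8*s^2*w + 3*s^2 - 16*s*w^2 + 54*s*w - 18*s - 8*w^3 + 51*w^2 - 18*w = -3*s^2 - 8*w^3 + w^2*(-16*s - 3) + w*(-8*s^2 - 6*s)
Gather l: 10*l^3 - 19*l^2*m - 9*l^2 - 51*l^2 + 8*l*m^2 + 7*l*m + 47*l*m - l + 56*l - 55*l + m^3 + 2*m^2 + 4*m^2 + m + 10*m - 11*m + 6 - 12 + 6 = 10*l^3 + l^2*(-19*m - 60) + l*(8*m^2 + 54*m) + m^3 + 6*m^2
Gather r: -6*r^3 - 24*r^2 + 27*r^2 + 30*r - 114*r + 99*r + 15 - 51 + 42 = -6*r^3 + 3*r^2 + 15*r + 6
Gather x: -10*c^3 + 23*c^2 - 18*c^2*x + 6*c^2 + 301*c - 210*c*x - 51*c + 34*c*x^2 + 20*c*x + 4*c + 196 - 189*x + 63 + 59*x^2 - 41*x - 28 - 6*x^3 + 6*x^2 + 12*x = -10*c^3 + 29*c^2 + 254*c - 6*x^3 + x^2*(34*c + 65) + x*(-18*c^2 - 190*c - 218) + 231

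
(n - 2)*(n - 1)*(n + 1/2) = n^3 - 5*n^2/2 + n/2 + 1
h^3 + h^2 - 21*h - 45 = (h - 5)*(h + 3)^2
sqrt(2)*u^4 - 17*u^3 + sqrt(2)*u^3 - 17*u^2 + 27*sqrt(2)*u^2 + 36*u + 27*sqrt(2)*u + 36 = (u + 1)*(u - 6*sqrt(2))*(u - 3*sqrt(2))*(sqrt(2)*u + 1)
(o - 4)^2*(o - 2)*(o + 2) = o^4 - 8*o^3 + 12*o^2 + 32*o - 64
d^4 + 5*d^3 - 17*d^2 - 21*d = d*(d - 3)*(d + 1)*(d + 7)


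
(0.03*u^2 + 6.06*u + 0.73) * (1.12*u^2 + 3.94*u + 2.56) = 0.0336*u^4 + 6.9054*u^3 + 24.7708*u^2 + 18.3898*u + 1.8688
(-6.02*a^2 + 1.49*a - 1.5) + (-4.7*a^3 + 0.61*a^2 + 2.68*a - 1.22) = -4.7*a^3 - 5.41*a^2 + 4.17*a - 2.72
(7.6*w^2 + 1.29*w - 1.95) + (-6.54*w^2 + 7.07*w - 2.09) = 1.06*w^2 + 8.36*w - 4.04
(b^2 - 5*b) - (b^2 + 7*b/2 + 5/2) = -17*b/2 - 5/2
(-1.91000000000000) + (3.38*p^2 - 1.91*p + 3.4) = 3.38*p^2 - 1.91*p + 1.49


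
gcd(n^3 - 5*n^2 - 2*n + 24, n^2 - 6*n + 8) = n - 4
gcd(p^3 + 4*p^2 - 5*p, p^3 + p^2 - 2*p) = p^2 - p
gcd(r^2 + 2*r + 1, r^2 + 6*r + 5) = r + 1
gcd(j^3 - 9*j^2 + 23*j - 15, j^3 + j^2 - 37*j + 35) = j^2 - 6*j + 5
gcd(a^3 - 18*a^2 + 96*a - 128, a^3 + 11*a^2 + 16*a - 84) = a - 2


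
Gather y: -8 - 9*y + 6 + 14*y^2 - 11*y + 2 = 14*y^2 - 20*y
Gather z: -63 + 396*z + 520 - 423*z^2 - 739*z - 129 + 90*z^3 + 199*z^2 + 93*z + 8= 90*z^3 - 224*z^2 - 250*z + 336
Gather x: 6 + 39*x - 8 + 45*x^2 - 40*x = 45*x^2 - x - 2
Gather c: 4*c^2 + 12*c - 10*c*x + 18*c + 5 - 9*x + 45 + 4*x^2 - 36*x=4*c^2 + c*(30 - 10*x) + 4*x^2 - 45*x + 50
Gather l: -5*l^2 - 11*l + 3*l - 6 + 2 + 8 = -5*l^2 - 8*l + 4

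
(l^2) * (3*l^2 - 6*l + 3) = 3*l^4 - 6*l^3 + 3*l^2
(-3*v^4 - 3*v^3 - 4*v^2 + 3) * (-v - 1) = 3*v^5 + 6*v^4 + 7*v^3 + 4*v^2 - 3*v - 3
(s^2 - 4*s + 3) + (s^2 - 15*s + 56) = 2*s^2 - 19*s + 59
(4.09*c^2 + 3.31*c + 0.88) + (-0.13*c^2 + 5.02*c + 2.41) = 3.96*c^2 + 8.33*c + 3.29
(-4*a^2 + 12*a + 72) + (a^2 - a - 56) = -3*a^2 + 11*a + 16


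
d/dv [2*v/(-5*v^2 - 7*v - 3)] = 2*(5*v^2 - 3)/(25*v^4 + 70*v^3 + 79*v^2 + 42*v + 9)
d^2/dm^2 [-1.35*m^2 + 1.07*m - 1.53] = -2.70000000000000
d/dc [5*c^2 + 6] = 10*c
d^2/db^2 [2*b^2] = 4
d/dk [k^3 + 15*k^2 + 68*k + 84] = 3*k^2 + 30*k + 68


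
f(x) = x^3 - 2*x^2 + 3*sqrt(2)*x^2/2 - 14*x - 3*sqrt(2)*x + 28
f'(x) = 3*x^2 - 4*x + 3*sqrt(2)*x - 14 - 3*sqrt(2)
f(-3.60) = 48.59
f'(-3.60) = 19.76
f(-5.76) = -54.00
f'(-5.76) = 79.89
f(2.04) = -0.22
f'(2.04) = -5.26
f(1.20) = 8.01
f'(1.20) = -13.63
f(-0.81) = 42.32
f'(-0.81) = -16.47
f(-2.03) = 57.17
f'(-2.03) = -6.37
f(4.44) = 36.92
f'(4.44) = 41.98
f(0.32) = 22.21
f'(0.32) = -17.86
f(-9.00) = -526.99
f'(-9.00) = 222.57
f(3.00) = 1.36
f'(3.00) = 9.49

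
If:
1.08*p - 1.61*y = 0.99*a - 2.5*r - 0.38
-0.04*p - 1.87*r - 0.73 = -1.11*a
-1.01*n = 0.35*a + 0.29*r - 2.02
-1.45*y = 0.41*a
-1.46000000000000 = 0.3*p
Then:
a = 5.89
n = -0.96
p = -4.87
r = 3.21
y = -1.67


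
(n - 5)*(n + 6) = n^2 + n - 30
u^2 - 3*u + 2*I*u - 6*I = (u - 3)*(u + 2*I)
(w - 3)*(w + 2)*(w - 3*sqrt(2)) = w^3 - 3*sqrt(2)*w^2 - w^2 - 6*w + 3*sqrt(2)*w + 18*sqrt(2)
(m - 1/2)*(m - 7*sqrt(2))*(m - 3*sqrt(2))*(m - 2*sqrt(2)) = m^4 - 12*sqrt(2)*m^3 - m^3/2 + 6*sqrt(2)*m^2 + 82*m^2 - 84*sqrt(2)*m - 41*m + 42*sqrt(2)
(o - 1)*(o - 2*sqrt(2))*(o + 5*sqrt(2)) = o^3 - o^2 + 3*sqrt(2)*o^2 - 20*o - 3*sqrt(2)*o + 20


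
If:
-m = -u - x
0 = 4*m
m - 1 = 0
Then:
No Solution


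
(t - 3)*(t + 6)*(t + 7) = t^3 + 10*t^2 + 3*t - 126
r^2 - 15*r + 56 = (r - 8)*(r - 7)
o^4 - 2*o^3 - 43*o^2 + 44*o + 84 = (o - 7)*(o - 2)*(o + 1)*(o + 6)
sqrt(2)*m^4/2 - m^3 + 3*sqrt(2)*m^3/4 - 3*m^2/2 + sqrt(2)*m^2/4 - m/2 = m*(m + 1/2)*(m - sqrt(2))*(sqrt(2)*m/2 + sqrt(2)/2)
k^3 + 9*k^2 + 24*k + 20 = (k + 2)^2*(k + 5)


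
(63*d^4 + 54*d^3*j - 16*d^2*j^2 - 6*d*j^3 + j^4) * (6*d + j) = 378*d^5 + 387*d^4*j - 42*d^3*j^2 - 52*d^2*j^3 + j^5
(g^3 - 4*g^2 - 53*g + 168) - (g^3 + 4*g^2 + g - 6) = -8*g^2 - 54*g + 174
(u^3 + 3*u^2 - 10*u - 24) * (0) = 0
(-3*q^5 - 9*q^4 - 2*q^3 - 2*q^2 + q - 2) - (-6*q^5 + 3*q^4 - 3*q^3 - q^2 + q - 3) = 3*q^5 - 12*q^4 + q^3 - q^2 + 1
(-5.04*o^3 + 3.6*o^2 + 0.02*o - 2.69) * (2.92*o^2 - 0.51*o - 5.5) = -14.7168*o^5 + 13.0824*o^4 + 25.9424*o^3 - 27.665*o^2 + 1.2619*o + 14.795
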